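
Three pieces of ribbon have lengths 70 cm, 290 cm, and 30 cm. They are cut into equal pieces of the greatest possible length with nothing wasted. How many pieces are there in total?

39

Piece length = gcd(70, 290, 30).
70 = 2 × 5 × 7
290 = 2 × 5 × 29
30 = 2 × 3 × 5
gcd(70, 290, 30) = 2 × 5 = 10.
Total pieces = 70/10 + 290/10 + 30/10 = 7 + 29 + 3 = 39.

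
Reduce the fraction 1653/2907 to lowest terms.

1653 = 3 × 19 × 29
2907 = 3^2 × 17 × 19
gcd(1653, 2907) = 3 × 19 = 57.
Divide numerator and denominator by 57: 1653/2907 = 29/51.

29/51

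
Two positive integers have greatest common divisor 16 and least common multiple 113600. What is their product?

For any two positive integers, gcd × lcm = product = 16 × 113600 = 1817600.

1817600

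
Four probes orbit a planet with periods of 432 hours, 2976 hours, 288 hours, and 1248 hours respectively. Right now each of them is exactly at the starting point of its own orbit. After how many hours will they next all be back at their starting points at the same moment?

348192 hours

They coincide at every common multiple of the periods; the first is the LCM.
432 = 2^4 × 3^3
2976 = 2^5 × 3 × 31
288 = 2^5 × 3^2
1248 = 2^5 × 3 × 13
LCM(432, 2976, 288, 1248) = 2^5 × 3^3 × 13 × 31 = 348192.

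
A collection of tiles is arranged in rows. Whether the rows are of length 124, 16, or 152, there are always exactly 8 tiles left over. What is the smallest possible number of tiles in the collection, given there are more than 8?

9432

N − 8 must be a common multiple of 124, 16, and 152.
124 = 2^2 × 31
16 = 2^4
152 = 2^3 × 19
LCM(124, 16, 152) = 2^4 × 19 × 31 = 9424.
Smallest N > 8 is LCM + 8 = 9424 + 8 = 9432.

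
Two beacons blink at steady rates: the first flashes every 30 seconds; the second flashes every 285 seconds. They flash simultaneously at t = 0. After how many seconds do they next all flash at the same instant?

570 seconds

We need the least common multiple of the intervals.
30 = 2 × 3 × 5
285 = 3 × 5 × 19
LCM(30, 285) = 2 × 3 × 5 × 19 = 570.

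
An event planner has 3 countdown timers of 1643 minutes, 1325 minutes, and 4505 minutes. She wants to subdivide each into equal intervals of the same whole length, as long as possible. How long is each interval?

53 minutes

The interval must divide each timer length; the longest such is the gcd.
1643 = 31 × 53
1325 = 5^2 × 53
4505 = 5 × 17 × 53
gcd(1643, 1325, 4505) = 53.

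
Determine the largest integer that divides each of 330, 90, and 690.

330 = 2 × 3 × 5 × 11
90 = 2 × 3^2 × 5
690 = 2 × 3 × 5 × 23
gcd(330, 90, 690) = 2 × 3 × 5 = 30.

30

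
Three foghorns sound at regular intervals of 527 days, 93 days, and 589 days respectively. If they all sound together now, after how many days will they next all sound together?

The first simultaneous occurrence is after LCM of the individual periods.
527 = 17 × 31
93 = 3 × 31
589 = 19 × 31
LCM(527, 93, 589) = 3 × 17 × 19 × 31 = 30039.

30039 days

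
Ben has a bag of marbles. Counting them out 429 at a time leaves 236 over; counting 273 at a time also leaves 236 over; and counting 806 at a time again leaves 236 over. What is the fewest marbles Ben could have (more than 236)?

N − 236 must be a common multiple of 429, 273, and 806.
429 = 3 × 11 × 13
273 = 3 × 7 × 13
806 = 2 × 13 × 31
LCM(429, 273, 806) = 2 × 3 × 7 × 11 × 13 × 31 = 186186.
Smallest N > 236 is LCM + 236 = 186186 + 236 = 186422.

186422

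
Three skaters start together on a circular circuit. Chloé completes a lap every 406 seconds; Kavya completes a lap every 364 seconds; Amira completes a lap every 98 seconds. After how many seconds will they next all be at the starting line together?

They coincide at every common multiple of the periods; the first is the LCM.
406 = 2 × 7 × 29
364 = 2^2 × 7 × 13
98 = 2 × 7^2
LCM(406, 364, 98) = 2^2 × 7^2 × 13 × 29 = 73892.

73892 seconds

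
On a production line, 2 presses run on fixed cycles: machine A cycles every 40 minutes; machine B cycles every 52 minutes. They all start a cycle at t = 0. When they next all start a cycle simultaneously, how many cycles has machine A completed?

All finish a whole number of cycles simultaneously at t = LCM of the periods.
40 = 2^3 × 5
52 = 2^2 × 13
LCM(40, 52) = 2^3 × 5 × 13 = 520.
Cycles for period 40: 520 / 40 = 13.

13 cycles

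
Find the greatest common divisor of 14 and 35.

14 = 2 × 7
35 = 5 × 7
gcd(14, 35) = 7.

7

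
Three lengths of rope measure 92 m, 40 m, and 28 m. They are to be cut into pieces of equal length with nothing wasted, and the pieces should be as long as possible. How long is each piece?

4 m

Each piece length must divide every original length, so the longest possible is gcd(92, 40, 28).
92 = 2^2 × 23
40 = 2^3 × 5
28 = 2^2 × 7
gcd(92, 40, 28) = 2^2 = 4.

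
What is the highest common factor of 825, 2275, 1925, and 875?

25

825 = 3 × 5^2 × 11
2275 = 5^2 × 7 × 13
1925 = 5^2 × 7 × 11
875 = 5^3 × 7
gcd(825, 2275, 1925, 875) = 5^2 = 25.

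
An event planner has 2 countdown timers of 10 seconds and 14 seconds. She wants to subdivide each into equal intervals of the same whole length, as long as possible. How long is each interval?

The interval must divide each timer length; the longest such is the gcd.
10 = 2 × 5
14 = 2 × 7
gcd(10, 14) = 2.

2 seconds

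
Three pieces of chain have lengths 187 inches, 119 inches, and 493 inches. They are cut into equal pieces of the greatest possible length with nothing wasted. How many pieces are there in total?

47

Piece length = gcd(187, 119, 493).
187 = 11 × 17
119 = 7 × 17
493 = 17 × 29
gcd(187, 119, 493) = 17.
Total pieces = 187/17 + 119/17 + 493/17 = 11 + 7 + 29 = 47.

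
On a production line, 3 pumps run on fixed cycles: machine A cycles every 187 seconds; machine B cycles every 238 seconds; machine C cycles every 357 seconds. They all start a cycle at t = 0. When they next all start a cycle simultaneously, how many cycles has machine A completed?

They are all back at their starting positions together after one LCM of the periods.
187 = 11 × 17
238 = 2 × 7 × 17
357 = 3 × 7 × 17
LCM(187, 238, 357) = 2 × 3 × 7 × 11 × 17 = 7854.
Cycles for period 187: 7854 / 187 = 42.

42 cycles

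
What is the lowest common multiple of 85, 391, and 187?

85 = 5 × 17
391 = 17 × 23
187 = 11 × 17
LCM(85, 391, 187) = 5 × 11 × 17 × 23 = 21505.

21505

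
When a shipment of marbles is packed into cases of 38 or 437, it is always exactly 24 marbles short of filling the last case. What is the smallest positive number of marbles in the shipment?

Being 24 short of a full case of size k means N ≡ −24 (mod k), i.e. N + 24 is a multiple of each size.
38 = 2 × 19
437 = 19 × 23
LCM(38, 437) = 2 × 19 × 23 = 874.
Smallest positive N is 874 − 24 = 850.

850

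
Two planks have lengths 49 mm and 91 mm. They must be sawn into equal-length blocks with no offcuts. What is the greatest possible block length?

7 mm

The block length must divide every plank, so the greatest is gcd(49, 91).
49 = 7^2
91 = 7 × 13
gcd(49, 91) = 7.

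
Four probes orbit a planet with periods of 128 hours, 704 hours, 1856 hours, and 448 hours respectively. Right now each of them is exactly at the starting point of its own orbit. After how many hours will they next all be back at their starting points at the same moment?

285824 hours

They coincide at every common multiple of the periods; the first is the LCM.
128 = 2^7
704 = 2^6 × 11
1856 = 2^6 × 29
448 = 2^6 × 7
LCM(128, 704, 1856, 448) = 2^7 × 7 × 11 × 29 = 285824.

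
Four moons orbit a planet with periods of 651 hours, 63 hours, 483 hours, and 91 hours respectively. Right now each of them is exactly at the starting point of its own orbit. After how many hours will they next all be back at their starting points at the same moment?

We need the least common multiple of the intervals.
651 = 3 × 7 × 31
63 = 3^2 × 7
483 = 3 × 7 × 23
91 = 7 × 13
LCM(651, 63, 483, 91) = 3^2 × 7 × 13 × 23 × 31 = 583947.

583947 hours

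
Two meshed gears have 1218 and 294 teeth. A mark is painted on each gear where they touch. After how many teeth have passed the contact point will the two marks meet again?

We need the least common multiple of the intervals.
1218 = 2 × 3 × 7 × 29
294 = 2 × 3 × 7^2
LCM(1218, 294) = 2 × 3 × 7^2 × 29 = 8526.

8526 teeth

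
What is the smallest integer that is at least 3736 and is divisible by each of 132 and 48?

4224

The integer must be a common multiple of 132 and 48, so a multiple of their LCM.
132 = 2^2 × 3 × 11
48 = 2^4 × 3
LCM(132, 48) = 2^4 × 3 × 11 = 528.
Smallest multiple of 528 that is ≥ 3736: ⌈3736/528⌉ × 528 = 8 × 528 = 4224.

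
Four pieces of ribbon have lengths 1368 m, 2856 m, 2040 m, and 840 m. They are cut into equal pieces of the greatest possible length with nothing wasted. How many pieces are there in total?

Piece length = gcd(1368, 2856, 2040, 840).
1368 = 2^3 × 3^2 × 19
2856 = 2^3 × 3 × 7 × 17
2040 = 2^3 × 3 × 5 × 17
840 = 2^3 × 3 × 5 × 7
gcd(1368, 2856, 2040, 840) = 2^3 × 3 = 24.
Total pieces = 1368/24 + 2856/24 + 2040/24 + 840/24 = 57 + 119 + 85 + 35 = 296.

296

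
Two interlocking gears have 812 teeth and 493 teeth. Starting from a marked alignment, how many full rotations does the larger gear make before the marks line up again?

All finish a whole number of cycles simultaneously at t = LCM of the periods.
812 = 2^2 × 7 × 29
493 = 17 × 29
LCM(812, 493) = 2^2 × 7 × 17 × 29 = 13804.
Rotations for period 812: 13804 / 812 = 17.

17 rotations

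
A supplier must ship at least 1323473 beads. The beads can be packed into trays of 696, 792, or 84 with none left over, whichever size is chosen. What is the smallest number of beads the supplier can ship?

The number of beads must be a common multiple of 696, 792, and 84, so a multiple of their LCM.
696 = 2^3 × 3 × 29
792 = 2^3 × 3^2 × 11
84 = 2^2 × 3 × 7
LCM(696, 792, 84) = 2^3 × 3^2 × 7 × 11 × 29 = 160776.
Smallest multiple of 160776 that is ≥ 1323473: ⌈1323473/160776⌉ × 160776 = 9 × 160776 = 1446984.

1446984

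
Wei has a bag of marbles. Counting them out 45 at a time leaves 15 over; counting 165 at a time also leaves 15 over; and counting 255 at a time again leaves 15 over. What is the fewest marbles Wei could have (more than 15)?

8430

N − 15 must be a common multiple of 45, 165, and 255.
45 = 3^2 × 5
165 = 3 × 5 × 11
255 = 3 × 5 × 17
LCM(45, 165, 255) = 3^2 × 5 × 11 × 17 = 8415.
Smallest N > 15 is LCM + 15 = 8415 + 15 = 8430.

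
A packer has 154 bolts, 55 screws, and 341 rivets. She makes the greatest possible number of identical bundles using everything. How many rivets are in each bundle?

Number of bundles = gcd(154, 55, 341).
154 = 2 × 7 × 11
55 = 5 × 11
341 = 11 × 31
gcd(154, 55, 341) = 11.
rivets per bundle = 341 / 11 = 31.

31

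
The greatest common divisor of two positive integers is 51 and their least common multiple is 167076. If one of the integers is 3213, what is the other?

2652

For two integers, gcd × lcm = product, so the other is (51 × 167076) / 3213 = 8520876 / 3213 = 2652.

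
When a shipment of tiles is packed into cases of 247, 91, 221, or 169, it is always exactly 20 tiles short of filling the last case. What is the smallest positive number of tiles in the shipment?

Being 20 short of a full case of size k means N ≡ −20 (mod k), i.e. N + 20 is a multiple of each size.
247 = 13 × 19
91 = 7 × 13
221 = 13 × 17
169 = 13^2
LCM(247, 91, 221, 169) = 7 × 13^2 × 17 × 19 = 382109.
Smallest positive N is 382109 − 20 = 382089.

382089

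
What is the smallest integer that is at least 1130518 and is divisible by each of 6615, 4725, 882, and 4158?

The integer must be a common multiple of 6615, 4725, 882, and 4158, so a multiple of their LCM.
6615 = 3^3 × 5 × 7^2
4725 = 3^3 × 5^2 × 7
882 = 2 × 3^2 × 7^2
4158 = 2 × 3^3 × 7 × 11
LCM(6615, 4725, 882, 4158) = 2 × 3^3 × 5^2 × 7^2 × 11 = 727650.
Smallest multiple of 727650 that is ≥ 1130518: ⌈1130518/727650⌉ × 727650 = 2 × 727650 = 1455300.

1455300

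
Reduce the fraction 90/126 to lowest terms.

90 = 2 × 3^2 × 5
126 = 2 × 3^2 × 7
gcd(90, 126) = 2 × 3^2 = 18.
Divide numerator and denominator by 18: 90/126 = 5/7.

5/7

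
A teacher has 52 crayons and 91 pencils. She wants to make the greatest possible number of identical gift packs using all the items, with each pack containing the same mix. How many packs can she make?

By the Euclidean algorithm:
91 = 1 × 52 + 39
52 = 1 × 39 + 13
39 = 3 × 13 + 0
gcd(52, 91) = 13.

13 packs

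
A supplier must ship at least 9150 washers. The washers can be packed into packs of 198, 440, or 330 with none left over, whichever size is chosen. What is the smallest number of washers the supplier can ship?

11880

The number of washers must be a common multiple of 198, 440, and 330, so a multiple of their LCM.
198 = 2 × 3^2 × 11
440 = 2^3 × 5 × 11
330 = 2 × 3 × 5 × 11
LCM(198, 440, 330) = 2^3 × 3^2 × 5 × 11 = 3960.
Smallest multiple of 3960 that is ≥ 9150: ⌈9150/3960⌉ × 3960 = 3 × 3960 = 11880.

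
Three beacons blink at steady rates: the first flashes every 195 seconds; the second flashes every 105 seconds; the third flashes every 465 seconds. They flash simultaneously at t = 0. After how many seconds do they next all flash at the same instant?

We need the least common multiple of the intervals.
195 = 3 × 5 × 13
105 = 3 × 5 × 7
465 = 3 × 5 × 31
LCM(195, 105, 465) = 3 × 5 × 7 × 13 × 31 = 42315.

42315 seconds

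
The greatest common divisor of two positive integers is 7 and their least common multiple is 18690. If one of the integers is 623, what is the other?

210

For two integers, gcd × lcm = product, so the other is (7 × 18690) / 623 = 130830 / 623 = 210.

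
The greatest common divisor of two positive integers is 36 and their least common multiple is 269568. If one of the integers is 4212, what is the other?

2304

For two integers, gcd × lcm = product, so the other is (36 × 269568) / 4212 = 9704448 / 4212 = 2304.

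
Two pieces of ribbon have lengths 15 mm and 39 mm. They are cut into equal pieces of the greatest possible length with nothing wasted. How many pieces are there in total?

18

Piece length = gcd(15, 39).
15 = 3 × 5
39 = 3 × 13
gcd(15, 39) = 3.
Total pieces = 15/3 + 39/3 = 5 + 13 = 18.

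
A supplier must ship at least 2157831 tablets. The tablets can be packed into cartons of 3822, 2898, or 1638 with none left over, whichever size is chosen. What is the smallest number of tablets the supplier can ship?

2373462

The number of tablets must be a common multiple of 3822, 2898, and 1638, so a multiple of their LCM.
3822 = 2 × 3 × 7^2 × 13
2898 = 2 × 3^2 × 7 × 23
1638 = 2 × 3^2 × 7 × 13
LCM(3822, 2898, 1638) = 2 × 3^2 × 7^2 × 13 × 23 = 263718.
Smallest multiple of 263718 that is ≥ 2157831: ⌈2157831/263718⌉ × 263718 = 9 × 263718 = 2373462.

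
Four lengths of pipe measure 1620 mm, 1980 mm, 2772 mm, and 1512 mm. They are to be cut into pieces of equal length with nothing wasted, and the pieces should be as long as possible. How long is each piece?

The greatest length dividing all of 1620, 1980, 2772, and 1512 is their gcd.
1620 = 2^2 × 3^4 × 5
1980 = 2^2 × 3^2 × 5 × 11
2772 = 2^2 × 3^2 × 7 × 11
1512 = 2^3 × 3^3 × 7
gcd(1620, 1980, 2772, 1512) = 2^2 × 3^2 = 36.

36 mm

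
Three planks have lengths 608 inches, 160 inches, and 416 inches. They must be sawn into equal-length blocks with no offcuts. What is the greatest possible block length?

The block length must divide every plank, so the greatest is gcd(608, 160, 416).
608 = 2^5 × 19
160 = 2^5 × 5
416 = 2^5 × 13
gcd(608, 160, 416) = 2^5 = 32.

32 inches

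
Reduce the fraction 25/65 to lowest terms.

25 = 5^2
65 = 5 × 13
gcd(25, 65) = 5.
Divide numerator and denominator by 5: 25/65 = 5/13.

5/13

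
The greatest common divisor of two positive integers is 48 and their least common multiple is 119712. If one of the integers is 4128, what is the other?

For two integers, gcd × lcm = product, so the other is (48 × 119712) / 4128 = 5746176 / 4128 = 1392.

1392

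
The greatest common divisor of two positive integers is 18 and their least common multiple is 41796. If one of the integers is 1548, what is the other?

486

For two integers, gcd × lcm = product, so the other is (18 × 41796) / 1548 = 752328 / 1548 = 486.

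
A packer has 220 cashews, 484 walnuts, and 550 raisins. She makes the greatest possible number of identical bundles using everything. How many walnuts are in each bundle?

Number of bundles = gcd(220, 484, 550).
220 = 2^2 × 5 × 11
484 = 2^2 × 11^2
550 = 2 × 5^2 × 11
gcd(220, 484, 550) = 2 × 11 = 22.
walnuts per bundle = 484 / 22 = 22.

22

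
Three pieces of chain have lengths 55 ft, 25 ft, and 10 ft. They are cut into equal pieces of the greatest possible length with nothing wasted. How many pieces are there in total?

18

Piece length = gcd(55, 25, 10).
55 = 5 × 11
25 = 5^2
10 = 2 × 5
gcd(55, 25, 10) = 5.
Total pieces = 55/5 + 25/5 + 10/5 = 11 + 5 + 2 = 18.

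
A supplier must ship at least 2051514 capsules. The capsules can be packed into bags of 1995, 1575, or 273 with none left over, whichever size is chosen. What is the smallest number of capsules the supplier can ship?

2334150

The number of capsules must be a common multiple of 1995, 1575, and 273, so a multiple of their LCM.
1995 = 3 × 5 × 7 × 19
1575 = 3^2 × 5^2 × 7
273 = 3 × 7 × 13
LCM(1995, 1575, 273) = 3^2 × 5^2 × 7 × 13 × 19 = 389025.
Smallest multiple of 389025 that is ≥ 2051514: ⌈2051514/389025⌉ × 389025 = 6 × 389025 = 2334150.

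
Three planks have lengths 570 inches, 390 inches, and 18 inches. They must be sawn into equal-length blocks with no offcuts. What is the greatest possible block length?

This is the greatest common divisor of 570, 390, and 18.
570 = 2 × 3 × 5 × 19
390 = 2 × 3 × 5 × 13
18 = 2 × 3^2
gcd(570, 390, 18) = 2 × 3 = 6.

6 inches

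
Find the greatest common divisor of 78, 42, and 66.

6

78 = 2 × 3 × 13
42 = 2 × 3 × 7
66 = 2 × 3 × 11
gcd(78, 42, 66) = 2 × 3 = 6.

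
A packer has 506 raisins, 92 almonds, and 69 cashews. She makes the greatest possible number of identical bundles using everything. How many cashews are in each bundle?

3

Number of bundles = gcd(506, 92, 69).
506 = 2 × 11 × 23
92 = 2^2 × 23
69 = 3 × 23
gcd(506, 92, 69) = 23.
cashews per bundle = 69 / 23 = 3.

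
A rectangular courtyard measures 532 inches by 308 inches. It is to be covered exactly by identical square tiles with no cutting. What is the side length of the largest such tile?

28 inches

The tile side must divide both 532 and 308, so the largest is their gcd.
532 = 2^2 × 7 × 19
308 = 2^2 × 7 × 11
gcd(532, 308) = 2^2 × 7 = 28.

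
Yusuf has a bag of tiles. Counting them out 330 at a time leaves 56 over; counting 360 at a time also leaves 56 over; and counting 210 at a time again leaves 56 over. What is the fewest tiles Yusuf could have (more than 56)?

27776

N − 56 must be a common multiple of 330, 360, and 210.
330 = 2 × 3 × 5 × 11
360 = 2^3 × 3^2 × 5
210 = 2 × 3 × 5 × 7
LCM(330, 360, 210) = 2^3 × 3^2 × 5 × 7 × 11 = 27720.
Smallest N > 56 is LCM + 56 = 27720 + 56 = 27776.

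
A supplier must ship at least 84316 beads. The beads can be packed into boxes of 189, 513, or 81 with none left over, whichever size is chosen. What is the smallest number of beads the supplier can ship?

86184

The number of beads must be a common multiple of 189, 513, and 81, so a multiple of their LCM.
189 = 3^3 × 7
513 = 3^3 × 19
81 = 3^4
LCM(189, 513, 81) = 3^4 × 7 × 19 = 10773.
Smallest multiple of 10773 that is ≥ 84316: ⌈84316/10773⌉ × 10773 = 8 × 10773 = 86184.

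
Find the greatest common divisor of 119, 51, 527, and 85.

17

119 = 7 × 17
51 = 3 × 17
527 = 17 × 31
85 = 5 × 17
gcd(119, 51, 527, 85) = 17.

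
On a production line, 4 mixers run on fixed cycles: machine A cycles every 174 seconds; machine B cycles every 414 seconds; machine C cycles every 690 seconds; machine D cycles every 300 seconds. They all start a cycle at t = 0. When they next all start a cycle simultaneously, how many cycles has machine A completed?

All finish a whole number of cycles simultaneously at t = LCM of the periods.
174 = 2 × 3 × 29
414 = 2 × 3^2 × 23
690 = 2 × 3 × 5 × 23
300 = 2^2 × 3 × 5^2
LCM(174, 414, 690, 300) = 2^2 × 3^2 × 5^2 × 23 × 29 = 600300.
Cycles for period 174: 600300 / 174 = 3450.

3450 cycles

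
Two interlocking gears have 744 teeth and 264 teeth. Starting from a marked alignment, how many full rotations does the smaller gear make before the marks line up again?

All finish a whole number of cycles simultaneously at t = LCM of the periods.
744 = 2^3 × 3 × 31
264 = 2^3 × 3 × 11
LCM(744, 264) = 2^3 × 3 × 11 × 31 = 8184.
Rotations for period 264: 8184 / 264 = 31.

31 rotations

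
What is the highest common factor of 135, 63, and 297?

9

135 = 3^3 × 5
63 = 3^2 × 7
297 = 3^3 × 11
gcd(135, 63, 297) = 3^2 = 9.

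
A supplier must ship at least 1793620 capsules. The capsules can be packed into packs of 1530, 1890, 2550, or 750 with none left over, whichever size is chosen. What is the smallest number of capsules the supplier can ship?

2409750

The number of capsules must be a common multiple of 1530, 1890, 2550, and 750, so a multiple of their LCM.
1530 = 2 × 3^2 × 5 × 17
1890 = 2 × 3^3 × 5 × 7
2550 = 2 × 3 × 5^2 × 17
750 = 2 × 3 × 5^3
LCM(1530, 1890, 2550, 750) = 2 × 3^3 × 5^3 × 7 × 17 = 803250.
Smallest multiple of 803250 that is ≥ 1793620: ⌈1793620/803250⌉ × 803250 = 3 × 803250 = 2409750.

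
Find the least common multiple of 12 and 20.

60

12 = 2^2 × 3
20 = 2^2 × 5
LCM(12, 20) = 2^2 × 3 × 5 = 60.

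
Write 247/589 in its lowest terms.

247 = 13 × 19
589 = 19 × 31
gcd(247, 589) = 19.
Divide numerator and denominator by 19: 247/589 = 13/31.

13/31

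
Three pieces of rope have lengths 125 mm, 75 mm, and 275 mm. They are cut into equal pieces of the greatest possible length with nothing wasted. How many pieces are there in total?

19

Piece length = gcd(125, 75, 275).
125 = 5^3
75 = 3 × 5^2
275 = 5^2 × 11
gcd(125, 75, 275) = 5^2 = 25.
Total pieces = 125/25 + 75/25 + 275/25 = 5 + 3 + 11 = 19.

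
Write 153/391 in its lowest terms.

153 = 3^2 × 17
391 = 17 × 23
gcd(153, 391) = 17.
Divide numerator and denominator by 17: 153/391 = 9/23.

9/23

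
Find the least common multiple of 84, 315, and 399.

84 = 2^2 × 3 × 7
315 = 3^2 × 5 × 7
399 = 3 × 7 × 19
LCM(84, 315, 399) = 2^2 × 3^2 × 5 × 7 × 19 = 23940.

23940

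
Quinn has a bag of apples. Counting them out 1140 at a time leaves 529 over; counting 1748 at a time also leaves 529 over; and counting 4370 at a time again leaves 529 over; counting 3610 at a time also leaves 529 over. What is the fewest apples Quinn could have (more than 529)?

N − 529 must be a common multiple of 1140, 1748, 4370, and 3610.
1140 = 2^2 × 3 × 5 × 19
1748 = 2^2 × 19 × 23
4370 = 2 × 5 × 19 × 23
3610 = 2 × 5 × 19^2
LCM(1140, 1748, 4370, 3610) = 2^2 × 3 × 5 × 19^2 × 23 = 498180.
Smallest N > 529 is LCM + 529 = 498180 + 529 = 498709.

498709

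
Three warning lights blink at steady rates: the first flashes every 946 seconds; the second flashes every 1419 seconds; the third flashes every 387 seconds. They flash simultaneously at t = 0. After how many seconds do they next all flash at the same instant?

We need the least common multiple of the intervals.
946 = 2 × 11 × 43
1419 = 3 × 11 × 43
387 = 3^2 × 43
LCM(946, 1419, 387) = 2 × 3^2 × 11 × 43 = 8514.

8514 seconds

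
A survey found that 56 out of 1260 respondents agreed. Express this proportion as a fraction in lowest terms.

2/45

56 = 2^3 × 7
1260 = 2^2 × 3^2 × 5 × 7
gcd(56, 1260) = 2^2 × 7 = 28.
Divide numerator and denominator by 28: 56/1260 = 2/45.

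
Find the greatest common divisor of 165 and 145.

165 = 3 × 5 × 11
145 = 5 × 29
gcd(165, 145) = 5.

5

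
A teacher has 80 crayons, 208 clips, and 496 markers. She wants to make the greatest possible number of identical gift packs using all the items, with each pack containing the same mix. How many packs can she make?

16 packs

The pack count must divide each quantity, so the greatest is gcd(80, 208, 496).
80 = 2^4 × 5
208 = 2^4 × 13
496 = 2^4 × 31
gcd(80, 208, 496) = 2^4 = 16.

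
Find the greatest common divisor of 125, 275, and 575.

125 = 5^3
275 = 5^2 × 11
575 = 5^2 × 23
gcd(125, 275, 575) = 5^2 = 25.

25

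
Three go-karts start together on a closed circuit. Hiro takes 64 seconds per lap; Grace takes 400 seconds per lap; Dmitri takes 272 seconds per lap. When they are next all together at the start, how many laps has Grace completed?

The first common completion time is the LCM of the periods.
64 = 2^6
400 = 2^4 × 5^2
272 = 2^4 × 17
LCM(64, 400, 272) = 2^6 × 5^2 × 17 = 27200.
Laps for period 400: 27200 / 400 = 68.

68 laps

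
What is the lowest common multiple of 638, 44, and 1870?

638 = 2 × 11 × 29
44 = 2^2 × 11
1870 = 2 × 5 × 11 × 17
LCM(638, 44, 1870) = 2^2 × 5 × 11 × 17 × 29 = 108460.

108460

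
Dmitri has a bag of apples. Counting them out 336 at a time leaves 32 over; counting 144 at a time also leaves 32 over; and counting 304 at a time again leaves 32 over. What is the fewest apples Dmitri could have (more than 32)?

N − 32 must be a common multiple of 336, 144, and 304.
336 = 2^4 × 3 × 7
144 = 2^4 × 3^2
304 = 2^4 × 19
LCM(336, 144, 304) = 2^4 × 3^2 × 7 × 19 = 19152.
Smallest N > 32 is LCM + 32 = 19152 + 32 = 19184.

19184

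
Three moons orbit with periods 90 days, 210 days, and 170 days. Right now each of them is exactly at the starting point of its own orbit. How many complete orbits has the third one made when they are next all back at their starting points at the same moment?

The first common completion time is the LCM of the periods.
90 = 2 × 3^2 × 5
210 = 2 × 3 × 5 × 7
170 = 2 × 5 × 17
LCM(90, 210, 170) = 2 × 3^2 × 5 × 7 × 17 = 10710.
Orbits for period 170: 10710 / 170 = 63.

63 orbits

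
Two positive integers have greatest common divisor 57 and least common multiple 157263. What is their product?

For any two positive integers, gcd × lcm = product = 57 × 157263 = 8963991.

8963991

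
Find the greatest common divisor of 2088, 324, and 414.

2088 = 2^3 × 3^2 × 29
324 = 2^2 × 3^4
414 = 2 × 3^2 × 23
gcd(2088, 324, 414) = 2 × 3^2 = 18.

18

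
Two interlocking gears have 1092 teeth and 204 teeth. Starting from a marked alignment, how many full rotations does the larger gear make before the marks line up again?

The first common completion time is the LCM of the periods.
1092 = 2^2 × 3 × 7 × 13
204 = 2^2 × 3 × 17
LCM(1092, 204) = 2^2 × 3 × 7 × 13 × 17 = 18564.
Rotations for period 1092: 18564 / 1092 = 17.

17 rotations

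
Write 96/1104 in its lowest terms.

2/23

96 = 2^5 × 3
1104 = 2^4 × 3 × 23
gcd(96, 1104) = 2^4 × 3 = 48.
Divide numerator and denominator by 48: 96/1104 = 2/23.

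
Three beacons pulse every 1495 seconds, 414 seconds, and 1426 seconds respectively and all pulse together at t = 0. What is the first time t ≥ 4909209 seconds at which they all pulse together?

Joint pulses occur at multiples of LCM(1495, 414, 1426).
1495 = 5 × 13 × 23
414 = 2 × 3^2 × 23
1426 = 2 × 23 × 31
LCM(1495, 414, 1426) = 2 × 3^2 × 5 × 13 × 23 × 31 = 834210.
Smallest multiple of 834210 that is ≥ 4909209: ⌈4909209/834210⌉ × 834210 = 6 × 834210 = 5005260.

5005260 seconds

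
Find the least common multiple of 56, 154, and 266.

56 = 2^3 × 7
154 = 2 × 7 × 11
266 = 2 × 7 × 19
LCM(56, 154, 266) = 2^3 × 7 × 11 × 19 = 11704.

11704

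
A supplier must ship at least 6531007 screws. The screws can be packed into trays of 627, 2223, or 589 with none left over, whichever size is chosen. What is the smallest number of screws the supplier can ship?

The number of screws must be a common multiple of 627, 2223, and 589, so a multiple of their LCM.
627 = 3 × 11 × 19
2223 = 3^2 × 13 × 19
589 = 19 × 31
LCM(627, 2223, 589) = 3^2 × 11 × 13 × 19 × 31 = 758043.
Smallest multiple of 758043 that is ≥ 6531007: ⌈6531007/758043⌉ × 758043 = 9 × 758043 = 6822387.

6822387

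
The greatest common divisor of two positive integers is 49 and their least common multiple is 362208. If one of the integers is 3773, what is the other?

For two integers, gcd × lcm = product, so the other is (49 × 362208) / 3773 = 17748192 / 3773 = 4704.

4704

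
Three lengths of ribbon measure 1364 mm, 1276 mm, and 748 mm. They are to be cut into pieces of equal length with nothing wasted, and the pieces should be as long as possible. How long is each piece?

Each piece length must divide every original length, so the longest possible is gcd(1364, 1276, 748).
1364 = 2^2 × 11 × 31
1276 = 2^2 × 11 × 29
748 = 2^2 × 11 × 17
gcd(1364, 1276, 748) = 2^2 × 11 = 44.

44 mm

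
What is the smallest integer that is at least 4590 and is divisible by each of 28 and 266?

The integer must be a common multiple of 28 and 266, so a multiple of their LCM.
28 = 2^2 × 7
266 = 2 × 7 × 19
LCM(28, 266) = 2^2 × 7 × 19 = 532.
Smallest multiple of 532 that is ≥ 4590: ⌈4590/532⌉ × 532 = 9 × 532 = 4788.

4788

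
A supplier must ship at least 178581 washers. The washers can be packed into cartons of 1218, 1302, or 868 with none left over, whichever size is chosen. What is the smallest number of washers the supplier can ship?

226548

The number of washers must be a common multiple of 1218, 1302, and 868, so a multiple of their LCM.
1218 = 2 × 3 × 7 × 29
1302 = 2 × 3 × 7 × 31
868 = 2^2 × 7 × 31
LCM(1218, 1302, 868) = 2^2 × 3 × 7 × 29 × 31 = 75516.
Smallest multiple of 75516 that is ≥ 178581: ⌈178581/75516⌉ × 75516 = 3 × 75516 = 226548.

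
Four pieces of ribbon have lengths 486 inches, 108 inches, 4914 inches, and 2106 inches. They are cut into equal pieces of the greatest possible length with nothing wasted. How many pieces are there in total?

141

Piece length = gcd(486, 108, 4914, 2106).
486 = 2 × 3^5
108 = 2^2 × 3^3
4914 = 2 × 3^3 × 7 × 13
2106 = 2 × 3^4 × 13
gcd(486, 108, 4914, 2106) = 2 × 3^3 = 54.
Total pieces = 486/54 + 108/54 + 4914/54 + 2106/54 = 9 + 2 + 91 + 39 = 141.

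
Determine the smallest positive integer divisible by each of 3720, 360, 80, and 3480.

3720 = 2^3 × 3 × 5 × 31
360 = 2^3 × 3^2 × 5
80 = 2^4 × 5
3480 = 2^3 × 3 × 5 × 29
LCM(3720, 360, 80, 3480) = 2^4 × 3^2 × 5 × 29 × 31 = 647280.

647280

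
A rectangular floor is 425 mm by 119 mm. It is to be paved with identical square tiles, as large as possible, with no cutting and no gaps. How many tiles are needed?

Tile side = gcd(425, 119).
425 = 5^2 × 17
119 = 7 × 17
gcd(425, 119) = 17.
Tiles: (425/17) × (119/17) = 25 × 7 = 175.

175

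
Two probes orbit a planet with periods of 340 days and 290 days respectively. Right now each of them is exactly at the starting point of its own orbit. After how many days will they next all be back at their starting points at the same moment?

9860 days

The first simultaneous occurrence is after LCM of the individual periods.
340 = 2^2 × 5 × 17
290 = 2 × 5 × 29
LCM(340, 290) = 2^2 × 5 × 17 × 29 = 9860.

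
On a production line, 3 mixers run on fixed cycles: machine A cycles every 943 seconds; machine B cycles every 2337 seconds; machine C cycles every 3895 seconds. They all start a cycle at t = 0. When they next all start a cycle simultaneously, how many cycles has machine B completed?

They are all back at their starting positions together after one LCM of the periods.
943 = 23 × 41
2337 = 3 × 19 × 41
3895 = 5 × 19 × 41
LCM(943, 2337, 3895) = 3 × 5 × 19 × 23 × 41 = 268755.
Cycles for period 2337: 268755 / 2337 = 115.

115 cycles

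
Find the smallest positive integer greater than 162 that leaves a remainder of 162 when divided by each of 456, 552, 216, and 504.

660906

N − 162 must be a common multiple of 456, 552, 216, and 504.
456 = 2^3 × 3 × 19
552 = 2^3 × 3 × 23
216 = 2^3 × 3^3
504 = 2^3 × 3^2 × 7
LCM(456, 552, 216, 504) = 2^3 × 3^3 × 7 × 19 × 23 = 660744.
Smallest N > 162 is LCM + 162 = 660744 + 162 = 660906.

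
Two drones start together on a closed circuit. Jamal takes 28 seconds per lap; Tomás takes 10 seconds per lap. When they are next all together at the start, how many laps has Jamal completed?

5 laps

They are all back at their starting positions together after one LCM of the periods.
28 = 2^2 × 7
10 = 2 × 5
LCM(28, 10) = 2^2 × 5 × 7 = 140.
Laps for period 28: 140 / 28 = 5.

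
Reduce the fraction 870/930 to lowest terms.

870 = 2 × 3 × 5 × 29
930 = 2 × 3 × 5 × 31
gcd(870, 930) = 2 × 3 × 5 = 30.
Divide numerator and denominator by 30: 870/930 = 29/31.

29/31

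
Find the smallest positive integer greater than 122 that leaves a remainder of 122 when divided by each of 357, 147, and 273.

32609

N − 122 must be a common multiple of 357, 147, and 273.
357 = 3 × 7 × 17
147 = 3 × 7^2
273 = 3 × 7 × 13
LCM(357, 147, 273) = 3 × 7^2 × 13 × 17 = 32487.
Smallest N > 122 is LCM + 122 = 32487 + 122 = 32609.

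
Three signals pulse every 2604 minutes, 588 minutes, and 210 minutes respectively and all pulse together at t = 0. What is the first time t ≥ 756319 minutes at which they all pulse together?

Joint pulses occur at multiples of LCM(2604, 588, 210).
2604 = 2^2 × 3 × 7 × 31
588 = 2^2 × 3 × 7^2
210 = 2 × 3 × 5 × 7
LCM(2604, 588, 210) = 2^2 × 3 × 5 × 7^2 × 31 = 91140.
Smallest multiple of 91140 that is ≥ 756319: ⌈756319/91140⌉ × 91140 = 9 × 91140 = 820260.

820260 minutes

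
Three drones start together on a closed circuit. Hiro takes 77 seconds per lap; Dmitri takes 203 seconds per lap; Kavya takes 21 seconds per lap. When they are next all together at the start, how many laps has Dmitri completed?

33 laps

The first common completion time is the LCM of the periods.
77 = 7 × 11
203 = 7 × 29
21 = 3 × 7
LCM(77, 203, 21) = 3 × 7 × 11 × 29 = 6699.
Laps for period 203: 6699 / 203 = 33.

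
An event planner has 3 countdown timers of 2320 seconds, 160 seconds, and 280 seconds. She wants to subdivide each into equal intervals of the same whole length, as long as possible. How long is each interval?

40 seconds

The interval must divide each timer length; the longest such is the gcd.
2320 = 2^4 × 5 × 29
160 = 2^5 × 5
280 = 2^3 × 5 × 7
gcd(2320, 160, 280) = 2^3 × 5 = 40.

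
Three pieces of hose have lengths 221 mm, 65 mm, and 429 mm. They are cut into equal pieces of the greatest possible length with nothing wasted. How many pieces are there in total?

Piece length = gcd(221, 65, 429).
221 = 13 × 17
65 = 5 × 13
429 = 3 × 11 × 13
gcd(221, 65, 429) = 13.
Total pieces = 221/13 + 65/13 + 429/13 = 17 + 5 + 33 = 55.

55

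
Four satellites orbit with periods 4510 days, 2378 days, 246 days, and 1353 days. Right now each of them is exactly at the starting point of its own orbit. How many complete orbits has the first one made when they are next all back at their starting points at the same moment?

All finish a whole number of cycles simultaneously at t = LCM of the periods.
4510 = 2 × 5 × 11 × 41
2378 = 2 × 29 × 41
246 = 2 × 3 × 41
1353 = 3 × 11 × 41
LCM(4510, 2378, 246, 1353) = 2 × 3 × 5 × 11 × 29 × 41 = 392370.
Orbits for period 4510: 392370 / 4510 = 87.

87 orbits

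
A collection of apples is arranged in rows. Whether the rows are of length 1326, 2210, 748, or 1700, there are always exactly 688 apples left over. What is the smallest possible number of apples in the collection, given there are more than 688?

N − 688 must be a common multiple of 1326, 2210, 748, and 1700.
1326 = 2 × 3 × 13 × 17
2210 = 2 × 5 × 13 × 17
748 = 2^2 × 11 × 17
1700 = 2^2 × 5^2 × 17
LCM(1326, 2210, 748, 1700) = 2^2 × 3 × 5^2 × 11 × 13 × 17 = 729300.
Smallest N > 688 is LCM + 688 = 729300 + 688 = 729988.

729988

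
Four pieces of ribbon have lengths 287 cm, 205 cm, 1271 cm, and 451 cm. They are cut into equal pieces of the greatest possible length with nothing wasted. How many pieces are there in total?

54

Piece length = gcd(287, 205, 1271, 451).
287 = 7 × 41
205 = 5 × 41
1271 = 31 × 41
451 = 11 × 41
gcd(287, 205, 1271, 451) = 41.
Total pieces = 287/41 + 205/41 + 1271/41 + 451/41 = 7 + 5 + 31 + 11 = 54.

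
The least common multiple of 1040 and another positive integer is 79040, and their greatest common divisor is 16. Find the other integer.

1216

gcd × lcm = product of the two integers, so the other integer is (16 × 79040) / 1040 = 1216.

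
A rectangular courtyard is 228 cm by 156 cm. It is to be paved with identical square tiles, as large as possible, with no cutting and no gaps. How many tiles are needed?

247

Tile side = gcd(228, 156).
228 = 2^2 × 3 × 19
156 = 2^2 × 3 × 13
gcd(228, 156) = 2^2 × 3 = 12.
Tiles: (228/12) × (156/12) = 19 × 13 = 247.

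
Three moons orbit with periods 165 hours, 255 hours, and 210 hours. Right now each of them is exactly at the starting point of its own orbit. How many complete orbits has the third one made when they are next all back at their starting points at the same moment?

187 orbits

All finish a whole number of cycles simultaneously at t = LCM of the periods.
165 = 3 × 5 × 11
255 = 3 × 5 × 17
210 = 2 × 3 × 5 × 7
LCM(165, 255, 210) = 2 × 3 × 5 × 7 × 11 × 17 = 39270.
Orbits for period 210: 39270 / 210 = 187.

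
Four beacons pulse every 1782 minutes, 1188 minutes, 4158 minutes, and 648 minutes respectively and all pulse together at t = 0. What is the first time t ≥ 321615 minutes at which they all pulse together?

Joint pulses occur at multiples of LCM(1782, 1188, 4158, 648).
1782 = 2 × 3^4 × 11
1188 = 2^2 × 3^3 × 11
4158 = 2 × 3^3 × 7 × 11
648 = 2^3 × 3^4
LCM(1782, 1188, 4158, 648) = 2^3 × 3^4 × 7 × 11 = 49896.
Smallest multiple of 49896 that is ≥ 321615: ⌈321615/49896⌉ × 49896 = 7 × 49896 = 349272.

349272 minutes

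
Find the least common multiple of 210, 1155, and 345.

210 = 2 × 3 × 5 × 7
1155 = 3 × 5 × 7 × 11
345 = 3 × 5 × 23
LCM(210, 1155, 345) = 2 × 3 × 5 × 7 × 11 × 23 = 53130.

53130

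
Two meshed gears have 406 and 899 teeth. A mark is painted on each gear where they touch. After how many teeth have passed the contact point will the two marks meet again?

12586 teeth

The first simultaneous occurrence is after LCM of the individual periods.
406 = 2 × 7 × 29
899 = 29 × 31
LCM(406, 899) = 2 × 7 × 29 × 31 = 12586.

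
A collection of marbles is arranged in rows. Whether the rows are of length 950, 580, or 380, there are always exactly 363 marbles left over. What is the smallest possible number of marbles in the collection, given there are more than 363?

55463

N − 363 must be a common multiple of 950, 580, and 380.
950 = 2 × 5^2 × 19
580 = 2^2 × 5 × 29
380 = 2^2 × 5 × 19
LCM(950, 580, 380) = 2^2 × 5^2 × 19 × 29 = 55100.
Smallest N > 363 is LCM + 363 = 55100 + 363 = 55463.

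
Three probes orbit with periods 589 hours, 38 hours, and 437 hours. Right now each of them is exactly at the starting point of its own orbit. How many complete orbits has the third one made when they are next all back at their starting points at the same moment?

They are all back at their starting positions together after one LCM of the periods.
589 = 19 × 31
38 = 2 × 19
437 = 19 × 23
LCM(589, 38, 437) = 2 × 19 × 23 × 31 = 27094.
Orbits for period 437: 27094 / 437 = 62.

62 orbits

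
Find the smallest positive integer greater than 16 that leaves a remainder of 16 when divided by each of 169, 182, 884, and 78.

241348

N − 16 must be a common multiple of 169, 182, 884, and 78.
169 = 13^2
182 = 2 × 7 × 13
884 = 2^2 × 13 × 17
78 = 2 × 3 × 13
LCM(169, 182, 884, 78) = 2^2 × 3 × 7 × 13^2 × 17 = 241332.
Smallest N > 16 is LCM + 16 = 241332 + 16 = 241348.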